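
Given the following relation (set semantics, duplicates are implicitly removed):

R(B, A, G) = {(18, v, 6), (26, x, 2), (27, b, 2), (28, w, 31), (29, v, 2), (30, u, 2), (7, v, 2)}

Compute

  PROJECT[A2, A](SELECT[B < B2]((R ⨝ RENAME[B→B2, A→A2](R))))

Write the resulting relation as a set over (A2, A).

{(b, v), (b, x), (u, b), (u, v), (u, x), (v, b), (v, v), (v, x), (x, v)}

ρ[B→B2, A→A2]: schema becomes (B2, A2, G); tuples unchanged.
R ⋈ RENAME[B→B2, A→A2](R) (natural join on G): {(18, v, 6, 18, v), (26, x, 2, 26, x), (26, x, 2, 27, b), (26, x, 2, 29, v), (26, x, 2, 30, u), (26, x, 2, 7, v), (27, b, 2, 26, x), (27, b, 2, 27, b), (27, b, 2, 29, v), (27, b, 2, 30, u), (27, b, 2, 7, v), (28, w, 31, 28, w), (29, v, 2, 26, x), (29, v, 2, 27, b), (29, v, 2, 29, v), (29, v, 2, 30, u), (29, v, 2, 7, v), (30, u, 2, 26, x), (30, u, 2, 27, b), (30, u, 2, 29, v), (30, u, 2, 30, u), (30, u, 2, 7, v), (7, v, 2, 26, x), (7, v, 2, 27, b), (7, v, 2, 29, v), (7, v, 2, 30, u), (7, v, 2, 7, v)}
σ[B < B2]: keep tuples satisfying B < B2 → {(26, x, 2, 27, b), (26, x, 2, 29, v), (26, x, 2, 30, u), (27, b, 2, 29, v), (27, b, 2, 30, u), (29, v, 2, 30, u), (7, v, 2, 26, x), (7, v, 2, 27, b), (7, v, 2, 29, v), (7, v, 2, 30, u)}
Projecting to A2, A (1 duplicate(s) eliminated): {(b, v), (b, x), (u, b), (u, v), (u, x), (v, b), (v, v), (v, x), (x, v)}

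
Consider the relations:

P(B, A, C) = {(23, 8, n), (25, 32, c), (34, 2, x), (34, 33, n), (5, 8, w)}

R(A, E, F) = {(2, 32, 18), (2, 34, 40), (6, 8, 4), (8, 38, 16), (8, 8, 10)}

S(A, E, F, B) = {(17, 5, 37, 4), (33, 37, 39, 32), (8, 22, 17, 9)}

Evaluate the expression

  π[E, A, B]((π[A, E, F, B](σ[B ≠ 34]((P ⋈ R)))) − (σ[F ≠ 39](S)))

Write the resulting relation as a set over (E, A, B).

{(38, 8, 23), (38, 8, 5), (8, 8, 23), (8, 8, 5)}

Natural join on A: {(23, 8, n, 38, 16), (23, 8, n, 8, 10), (34, 2, x, 32, 18), (34, 2, x, 34, 40), (5, 8, w, 38, 16), (5, 8, w, 8, 10)}
Apply σ_{B ≠ 34}; surviving tuples: {(23, 8, n, 38, 16), (23, 8, n, 8, 10), (5, 8, w, 38, 16), (5, 8, w, 8, 10)}
Projecting to A, E, F, B: {(8, 38, 16, 23), (8, 38, 16, 5), (8, 8, 10, 23), (8, 8, 10, 5)}
Apply σ_{F ≠ 39}; surviving tuples: {(17, 5, 37, 4), (8, 22, 17, 9)}
Set difference of the two operands is {(8, 38, 16, 23), (8, 38, 16, 5), (8, 8, 10, 23), (8, 8, 10, 5)}.
Projecting to E, A, B: {(38, 8, 23), (38, 8, 5), (8, 8, 23), (8, 8, 5)}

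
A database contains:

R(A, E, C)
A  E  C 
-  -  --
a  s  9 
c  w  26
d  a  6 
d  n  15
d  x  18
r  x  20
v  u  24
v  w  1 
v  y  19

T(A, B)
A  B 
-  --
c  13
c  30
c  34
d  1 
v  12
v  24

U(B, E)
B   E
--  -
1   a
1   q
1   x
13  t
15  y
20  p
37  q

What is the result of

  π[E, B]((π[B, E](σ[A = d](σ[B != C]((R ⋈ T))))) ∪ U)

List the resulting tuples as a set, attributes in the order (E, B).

Joining R and T on A yields {(c, w, 26, 13), (c, w, 26, 30), (c, w, 26, 34), (d, a, 6, 1), (d, n, 15, 1), (d, x, 18, 1), (v, u, 24, 12), (v, u, 24, 24), (v, w, 1, 12), (v, w, 1, 24), (v, y, 19, 12), (v, y, 19, 24)}.
Filtering on B != C leaves {(c, w, 26, 13), (c, w, 26, 30), (c, w, 26, 34), (d, a, 6, 1), (d, n, 15, 1), (d, x, 18, 1), (v, u, 24, 12), (v, w, 1, 12), (v, w, 1, 24), (v, y, 19, 12), (v, y, 19, 24)}.
Filtering on A = d leaves {(d, a, 6, 1), (d, n, 15, 1), (d, x, 18, 1)}.
Keep only column(s) B, E: {(1, a), (1, n), (1, x)}
Union: {(1, a), (1, n), (1, x)} with {(1, a), (1, q), (1, x), (13, t), (15, y), (20, p), (37, q)} → {(1, a), (1, n), (1, q), (1, x), (13, t), (15, y), (20, p), (37, q)}
Keep only column(s) E, B: {(a, 1), (n, 1), (p, 20), (q, 1), (q, 37), (t, 13), (x, 1), (y, 15)}

{(a, 1), (n, 1), (p, 20), (q, 1), (q, 37), (t, 13), (x, 1), (y, 15)}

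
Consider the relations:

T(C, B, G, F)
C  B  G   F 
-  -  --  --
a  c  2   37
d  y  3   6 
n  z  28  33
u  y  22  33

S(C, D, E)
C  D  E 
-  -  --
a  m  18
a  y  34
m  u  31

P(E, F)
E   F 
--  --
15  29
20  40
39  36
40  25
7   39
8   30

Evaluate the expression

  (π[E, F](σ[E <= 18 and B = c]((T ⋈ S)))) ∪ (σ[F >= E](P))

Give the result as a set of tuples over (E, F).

{(15, 29), (18, 37), (20, 40), (7, 39), (8, 30)}

Joining T and S on C yields {(a, c, 2, 37, m, 18), (a, c, 2, 37, y, 34)}.
σ[E <= 18 and B = c]: keep tuples satisfying E <= 18 and B = c → {(a, c, 2, 37, m, 18)}
Keep only column(s) E, F: {(18, 37)}
σ[F >= E]: keep tuples satisfying F >= E → {(15, 29), (20, 40), (7, 39), (8, 30)}
Set union of the two operands is {(15, 29), (18, 37), (20, 40), (7, 39), (8, 30)}.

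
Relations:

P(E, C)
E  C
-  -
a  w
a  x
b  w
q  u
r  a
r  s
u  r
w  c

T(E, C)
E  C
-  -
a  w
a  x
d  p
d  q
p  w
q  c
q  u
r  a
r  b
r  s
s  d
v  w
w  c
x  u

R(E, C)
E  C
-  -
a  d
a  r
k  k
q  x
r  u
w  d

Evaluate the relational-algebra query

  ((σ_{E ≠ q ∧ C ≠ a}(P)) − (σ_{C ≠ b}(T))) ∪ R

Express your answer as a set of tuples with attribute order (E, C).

{(a, d), (a, r), (b, w), (k, k), (q, x), (r, u), (u, r), (w, d)}

Selection E ≠ q ∧ C ≠ a: {(a, w), (a, x), (b, w), (r, s), (u, r), (w, c)}
Selection C ≠ b: {(a, w), (a, x), (d, p), (d, q), (p, w), (q, c), (q, u), (r, a), (r, s), (s, d), (v, w), (w, c), (x, u)}
Set difference of the two operands is {(b, w), (u, r)}.
Set union of the two operands is {(a, d), (a, r), (b, w), (k, k), (q, x), (r, u), (u, r), (w, d)}.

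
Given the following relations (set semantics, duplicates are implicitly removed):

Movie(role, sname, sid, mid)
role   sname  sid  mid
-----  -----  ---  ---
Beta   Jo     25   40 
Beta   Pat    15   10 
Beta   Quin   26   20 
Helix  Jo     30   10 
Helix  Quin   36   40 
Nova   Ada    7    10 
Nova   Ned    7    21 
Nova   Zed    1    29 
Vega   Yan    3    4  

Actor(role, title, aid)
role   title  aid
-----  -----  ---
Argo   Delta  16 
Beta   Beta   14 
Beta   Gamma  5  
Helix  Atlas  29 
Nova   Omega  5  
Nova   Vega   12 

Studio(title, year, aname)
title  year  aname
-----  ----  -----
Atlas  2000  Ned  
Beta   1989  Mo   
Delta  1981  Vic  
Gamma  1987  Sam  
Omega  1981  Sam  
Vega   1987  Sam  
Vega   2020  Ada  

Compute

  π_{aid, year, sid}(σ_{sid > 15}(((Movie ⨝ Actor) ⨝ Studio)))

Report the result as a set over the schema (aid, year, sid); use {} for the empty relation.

Natural join on role: {(Beta, Jo, 25, 40, Beta, 14), (Beta, Jo, 25, 40, Gamma, 5), (Beta, Pat, 15, 10, Beta, 14), (Beta, Pat, 15, 10, Gamma, 5), (Beta, Quin, 26, 20, Beta, 14), (Beta, Quin, 26, 20, Gamma, 5), (Helix, Jo, 30, 10, Atlas, 29), (Helix, Quin, 36, 40, Atlas, 29), (Nova, Ada, 7, 10, Omega, 5), (Nova, Ada, 7, 10, Vega, 12), (Nova, Ned, 7, 21, Omega, 5), (Nova, Ned, 7, 21, Vega, 12), (Nova, Zed, 1, 29, Omega, 5), (Nova, Zed, 1, 29, Vega, 12)}
Natural join on title: {(Beta, Jo, 25, 40, Beta, 14, 1989, Mo), (Beta, Jo, 25, 40, Gamma, 5, 1987, Sam), (Beta, Pat, 15, 10, Beta, 14, 1989, Mo), (Beta, Pat, 15, 10, Gamma, 5, 1987, Sam), (Beta, Quin, 26, 20, Beta, 14, 1989, Mo), (Beta, Quin, 26, 20, Gamma, 5, 1987, Sam), (Helix, Jo, 30, 10, Atlas, 29, 2000, Ned), (Helix, Quin, 36, 40, Atlas, 29, 2000, Ned), (Nova, Ada, 7, 10, Omega, 5, 1981, Sam), (Nova, Ada, 7, 10, Vega, 12, 1987, Sam), (Nova, Ada, 7, 10, Vega, 12, 2020, Ada), (Nova, Ned, 7, 21, Omega, 5, 1981, Sam), (Nova, Ned, 7, 21, Vega, 12, 1987, Sam), (Nova, Ned, 7, 21, Vega, 12, 2020, Ada), (Nova, Zed, 1, 29, Omega, 5, 1981, Sam), (Nova, Zed, 1, 29, Vega, 12, 1987, Sam), (Nova, Zed, 1, 29, Vega, 12, 2020, Ada)}
σ[sid > 15]: keep tuples satisfying sid > 15 → {(Beta, Jo, 25, 40, Beta, 14, 1989, Mo), (Beta, Jo, 25, 40, Gamma, 5, 1987, Sam), (Beta, Quin, 26, 20, Beta, 14, 1989, Mo), (Beta, Quin, 26, 20, Gamma, 5, 1987, Sam), (Helix, Jo, 30, 10, Atlas, 29, 2000, Ned), (Helix, Quin, 36, 40, Atlas, 29, 2000, Ned)}
π_{aid, year, sid} gives {(14, 1989, 25), (14, 1989, 26), (29, 2000, 30), (29, 2000, 36), (5, 1987, 25), (5, 1987, 26)}.

{(14, 1989, 25), (14, 1989, 26), (29, 2000, 30), (29, 2000, 36), (5, 1987, 25), (5, 1987, 26)}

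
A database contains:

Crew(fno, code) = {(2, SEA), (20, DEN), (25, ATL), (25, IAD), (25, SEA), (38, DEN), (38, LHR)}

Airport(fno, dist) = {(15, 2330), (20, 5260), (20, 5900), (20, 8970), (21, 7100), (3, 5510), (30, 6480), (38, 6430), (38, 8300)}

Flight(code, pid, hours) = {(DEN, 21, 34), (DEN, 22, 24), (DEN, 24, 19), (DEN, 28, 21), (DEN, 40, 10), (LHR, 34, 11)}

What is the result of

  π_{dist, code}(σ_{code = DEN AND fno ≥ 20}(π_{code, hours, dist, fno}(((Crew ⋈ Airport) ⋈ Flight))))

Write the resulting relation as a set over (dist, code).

Joining Crew and Airport on fno yields {(20, DEN, 5260), (20, DEN, 5900), (20, DEN, 8970), (38, DEN, 6430), (38, DEN, 8300), (38, LHR, 6430), (38, LHR, 8300)}.
Joining (Crew ⋈ Airport) and Flight on code yields {(20, DEN, 5260, 21, 34), (20, DEN, 5260, 22, 24), (20, DEN, 5260, 24, 19), (20, DEN, 5260, 28, 21), (20, DEN, 5260, 40, 10), (20, DEN, 5900, 21, 34), (20, DEN, 5900, 22, 24), (20, DEN, 5900, 24, 19), (20, DEN, 5900, 28, 21), (20, DEN, 5900, 40, 10), (20, DEN, 8970, 21, 34), (20, DEN, 8970, 22, 24), (20, DEN, 8970, 24, 19), (20, DEN, 8970, 28, 21), (20, DEN, 8970, 40, 10), (38, DEN, 6430, 21, 34), (38, DEN, 6430, 22, 24), (38, DEN, 6430, 24, 19), (38, DEN, 6430, 28, 21), (38, DEN, 6430, 40, 10), (38, DEN, 8300, 21, 34), (38, DEN, 8300, 22, 24), (38, DEN, 8300, 24, 19), (38, DEN, 8300, 28, 21), (38, DEN, 8300, 40, 10), (38, LHR, 6430, 34, 11), (38, LHR, 8300, 34, 11)}.
π[code, hours, dist, fno]: project onto (code, hours, dist, fno) → {(DEN, 10, 5260, 20), (DEN, 10, 5900, 20), (DEN, 10, 6430, 38), (DEN, 10, 8300, 38), (DEN, 10, 8970, 20), (DEN, 19, 5260, 20), (DEN, 19, 5900, 20), (DEN, 19, 6430, 38), (DEN, 19, 8300, 38), (DEN, 19, 8970, 20), (DEN, 21, 5260, 20), (DEN, 21, 5900, 20), (DEN, 21, 6430, 38), (DEN, 21, 8300, 38), (DEN, 21, 8970, 20), (DEN, 24, 5260, 20), (DEN, 24, 5900, 20), (DEN, 24, 6430, 38), (DEN, 24, 8300, 38), (DEN, 24, 8970, 20), (DEN, 34, 5260, 20), (DEN, 34, 5900, 20), (DEN, 34, 6430, 38), (DEN, 34, 8300, 38), (DEN, 34, 8970, 20), (LHR, 11, 6430, 38), (LHR, 11, 8300, 38)}
Apply σ_{code = DEN AND fno ≥ 20}; surviving tuples: {(DEN, 10, 5260, 20), (DEN, 10, 5900, 20), (DEN, 10, 6430, 38), (DEN, 10, 8300, 38), (DEN, 10, 8970, 20), (DEN, 19, 5260, 20), (DEN, 19, 5900, 20), (DEN, 19, 6430, 38), (DEN, 19, 8300, 38), (DEN, 19, 8970, 20), (DEN, 21, 5260, 20), (DEN, 21, 5900, 20), (DEN, 21, 6430, 38), (DEN, 21, 8300, 38), (DEN, 21, 8970, 20), (DEN, 24, 5260, 20), (DEN, 24, 5900, 20), (DEN, 24, 6430, 38), (DEN, 24, 8300, 38), (DEN, 24, 8970, 20), (DEN, 34, 5260, 20), (DEN, 34, 5900, 20), (DEN, 34, 6430, 38), (DEN, 34, 8300, 38), (DEN, 34, 8970, 20)}
π[dist, code]: project onto (dist, code) (20 duplicate(s) eliminated) → {(5260, DEN), (5900, DEN), (6430, DEN), (8300, DEN), (8970, DEN)}

{(5260, DEN), (5900, DEN), (6430, DEN), (8300, DEN), (8970, DEN)}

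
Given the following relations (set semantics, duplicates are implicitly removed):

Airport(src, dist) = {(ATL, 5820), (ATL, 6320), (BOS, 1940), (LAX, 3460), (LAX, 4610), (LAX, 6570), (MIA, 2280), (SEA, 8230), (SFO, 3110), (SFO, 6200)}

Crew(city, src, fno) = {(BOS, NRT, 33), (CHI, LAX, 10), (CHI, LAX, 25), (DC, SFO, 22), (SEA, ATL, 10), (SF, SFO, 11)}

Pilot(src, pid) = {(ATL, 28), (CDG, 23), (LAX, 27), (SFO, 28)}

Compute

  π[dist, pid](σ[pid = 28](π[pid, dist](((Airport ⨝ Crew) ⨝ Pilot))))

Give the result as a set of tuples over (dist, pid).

{(3110, 28), (5820, 28), (6200, 28), (6320, 28)}

Natural join on src: {(ATL, 5820, SEA, 10), (ATL, 6320, SEA, 10), (LAX, 3460, CHI, 10), (LAX, 3460, CHI, 25), (LAX, 4610, CHI, 10), (LAX, 4610, CHI, 25), (LAX, 6570, CHI, 10), (LAX, 6570, CHI, 25), (SFO, 3110, DC, 22), (SFO, 3110, SF, 11), (SFO, 6200, DC, 22), (SFO, 6200, SF, 11)}
Natural join on src: {(ATL, 5820, SEA, 10, 28), (ATL, 6320, SEA, 10, 28), (LAX, 3460, CHI, 10, 27), (LAX, 3460, CHI, 25, 27), (LAX, 4610, CHI, 10, 27), (LAX, 4610, CHI, 25, 27), (LAX, 6570, CHI, 10, 27), (LAX, 6570, CHI, 25, 27), (SFO, 3110, DC, 22, 28), (SFO, 3110, SF, 11, 28), (SFO, 6200, DC, 22, 28), (SFO, 6200, SF, 11, 28)}
π_{pid, dist} gives {(27, 3460), (27, 4610), (27, 6570), (28, 3110), (28, 5820), (28, 6200), (28, 6320)} (5 duplicate(s) eliminated).
Filtering on pid = 28 leaves {(28, 3110), (28, 5820), (28, 6200), (28, 6320)}.
π_{dist, pid} gives {(3110, 28), (5820, 28), (6200, 28), (6320, 28)}.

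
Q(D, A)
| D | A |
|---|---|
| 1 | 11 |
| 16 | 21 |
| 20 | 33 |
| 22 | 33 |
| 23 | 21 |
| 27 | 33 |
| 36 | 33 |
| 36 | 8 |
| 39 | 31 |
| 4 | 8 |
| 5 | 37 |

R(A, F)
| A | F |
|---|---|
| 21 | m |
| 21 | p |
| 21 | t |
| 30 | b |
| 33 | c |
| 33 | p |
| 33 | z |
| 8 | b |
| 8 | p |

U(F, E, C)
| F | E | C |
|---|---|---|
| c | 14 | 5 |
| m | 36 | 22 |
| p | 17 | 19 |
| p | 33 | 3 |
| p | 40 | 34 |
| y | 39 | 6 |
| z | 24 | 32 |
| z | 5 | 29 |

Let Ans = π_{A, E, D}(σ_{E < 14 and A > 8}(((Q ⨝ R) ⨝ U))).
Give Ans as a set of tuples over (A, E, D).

Natural join on A: {(16, 21, m), (16, 21, p), (16, 21, t), (20, 33, c), (20, 33, p), (20, 33, z), (22, 33, c), (22, 33, p), (22, 33, z), (23, 21, m), (23, 21, p), (23, 21, t), (27, 33, c), (27, 33, p), (27, 33, z), (36, 33, c), (36, 33, p), (36, 33, z), (36, 8, b), (36, 8, p), (4, 8, b), (4, 8, p)}
Natural join on F: {(16, 21, m, 36, 22), (16, 21, p, 17, 19), (16, 21, p, 33, 3), (16, 21, p, 40, 34), (20, 33, c, 14, 5), (20, 33, p, 17, 19), (20, 33, p, 33, 3), (20, 33, p, 40, 34), (20, 33, z, 24, 32), (20, 33, z, 5, 29), (22, 33, c, 14, 5), (22, 33, p, 17, 19), (22, 33, p, 33, 3), (22, 33, p, 40, 34), (22, 33, z, 24, 32), (22, 33, z, 5, 29), (23, 21, m, 36, 22), (23, 21, p, 17, 19), (23, 21, p, 33, 3), (23, 21, p, 40, 34), (27, 33, c, 14, 5), (27, 33, p, 17, 19), (27, 33, p, 33, 3), (27, 33, p, 40, 34), (27, 33, z, 24, 32), (27, 33, z, 5, 29), (36, 33, c, 14, 5), (36, 33, p, 17, 19), (36, 33, p, 33, 3), (36, 33, p, 40, 34), (36, 33, z, 24, 32), (36, 33, z, 5, 29), (36, 8, p, 17, 19), (36, 8, p, 33, 3), (36, 8, p, 40, 34), (4, 8, p, 17, 19), (4, 8, p, 33, 3), (4, 8, p, 40, 34)}
σ[E < 14 and A > 8]: keep tuples satisfying E < 14 and A > 8 → {(20, 33, z, 5, 29), (22, 33, z, 5, 29), (27, 33, z, 5, 29), (36, 33, z, 5, 29)}
Projecting to A, E, D: {(33, 5, 20), (33, 5, 22), (33, 5, 27), (33, 5, 36)}

{(33, 5, 20), (33, 5, 22), (33, 5, 27), (33, 5, 36)}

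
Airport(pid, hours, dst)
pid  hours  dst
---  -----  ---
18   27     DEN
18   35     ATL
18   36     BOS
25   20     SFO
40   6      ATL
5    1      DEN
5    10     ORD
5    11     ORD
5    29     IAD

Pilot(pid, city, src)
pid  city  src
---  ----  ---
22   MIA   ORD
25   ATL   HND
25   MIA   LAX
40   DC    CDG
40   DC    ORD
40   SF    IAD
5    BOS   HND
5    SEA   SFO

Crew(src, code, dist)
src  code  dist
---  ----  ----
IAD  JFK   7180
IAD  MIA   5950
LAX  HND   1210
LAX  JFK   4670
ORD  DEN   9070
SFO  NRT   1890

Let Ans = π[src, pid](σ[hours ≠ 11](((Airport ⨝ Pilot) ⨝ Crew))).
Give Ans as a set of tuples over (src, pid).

Joining Airport and Pilot on pid yields {(25, 20, SFO, ATL, HND), (25, 20, SFO, MIA, LAX), (40, 6, ATL, DC, CDG), (40, 6, ATL, DC, ORD), (40, 6, ATL, SF, IAD), (5, 1, DEN, BOS, HND), (5, 1, DEN, SEA, SFO), (5, 10, ORD, BOS, HND), (5, 10, ORD, SEA, SFO), (5, 11, ORD, BOS, HND), (5, 11, ORD, SEA, SFO), (5, 29, IAD, BOS, HND), (5, 29, IAD, SEA, SFO)}.
Joining (Airport ⨝ Pilot) and Crew on src yields {(25, 20, SFO, MIA, LAX, HND, 1210), (25, 20, SFO, MIA, LAX, JFK, 4670), (40, 6, ATL, DC, ORD, DEN, 9070), (40, 6, ATL, SF, IAD, JFK, 7180), (40, 6, ATL, SF, IAD, MIA, 5950), (5, 1, DEN, SEA, SFO, NRT, 1890), (5, 10, ORD, SEA, SFO, NRT, 1890), (5, 11, ORD, SEA, SFO, NRT, 1890), (5, 29, IAD, SEA, SFO, NRT, 1890)}.
Apply σ_{hours ≠ 11}; surviving tuples: {(25, 20, SFO, MIA, LAX, HND, 1210), (25, 20, SFO, MIA, LAX, JFK, 4670), (40, 6, ATL, DC, ORD, DEN, 9070), (40, 6, ATL, SF, IAD, JFK, 7180), (40, 6, ATL, SF, IAD, MIA, 5950), (5, 1, DEN, SEA, SFO, NRT, 1890), (5, 10, ORD, SEA, SFO, NRT, 1890), (5, 29, IAD, SEA, SFO, NRT, 1890)}
Projecting to src, pid (4 duplicate(s) eliminated): {(IAD, 40), (LAX, 25), (ORD, 40), (SFO, 5)}

{(IAD, 40), (LAX, 25), (ORD, 40), (SFO, 5)}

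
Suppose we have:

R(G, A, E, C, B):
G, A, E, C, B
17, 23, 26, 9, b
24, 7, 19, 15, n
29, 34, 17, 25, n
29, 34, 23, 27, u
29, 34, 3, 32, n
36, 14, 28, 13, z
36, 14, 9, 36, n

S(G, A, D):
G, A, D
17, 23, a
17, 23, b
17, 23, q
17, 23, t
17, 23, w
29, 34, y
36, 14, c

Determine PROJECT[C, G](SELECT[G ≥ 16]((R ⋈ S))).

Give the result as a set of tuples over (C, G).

Natural join on G, A: {(17, 23, 26, 9, b, a), (17, 23, 26, 9, b, b), (17, 23, 26, 9, b, q), (17, 23, 26, 9, b, t), (17, 23, 26, 9, b, w), (29, 34, 17, 25, n, y), (29, 34, 23, 27, u, y), (29, 34, 3, 32, n, y), (36, 14, 28, 13, z, c), (36, 14, 9, 36, n, c)}
Selection G ≥ 16: {(17, 23, 26, 9, b, a), (17, 23, 26, 9, b, b), (17, 23, 26, 9, b, q), (17, 23, 26, 9, b, t), (17, 23, 26, 9, b, w), (29, 34, 17, 25, n, y), (29, 34, 23, 27, u, y), (29, 34, 3, 32, n, y), (36, 14, 28, 13, z, c), (36, 14, 9, 36, n, c)}
Projecting to C, G (4 duplicate(s) eliminated): {(13, 36), (25, 29), (27, 29), (32, 29), (36, 36), (9, 17)}

{(13, 36), (25, 29), (27, 29), (32, 29), (36, 36), (9, 17)}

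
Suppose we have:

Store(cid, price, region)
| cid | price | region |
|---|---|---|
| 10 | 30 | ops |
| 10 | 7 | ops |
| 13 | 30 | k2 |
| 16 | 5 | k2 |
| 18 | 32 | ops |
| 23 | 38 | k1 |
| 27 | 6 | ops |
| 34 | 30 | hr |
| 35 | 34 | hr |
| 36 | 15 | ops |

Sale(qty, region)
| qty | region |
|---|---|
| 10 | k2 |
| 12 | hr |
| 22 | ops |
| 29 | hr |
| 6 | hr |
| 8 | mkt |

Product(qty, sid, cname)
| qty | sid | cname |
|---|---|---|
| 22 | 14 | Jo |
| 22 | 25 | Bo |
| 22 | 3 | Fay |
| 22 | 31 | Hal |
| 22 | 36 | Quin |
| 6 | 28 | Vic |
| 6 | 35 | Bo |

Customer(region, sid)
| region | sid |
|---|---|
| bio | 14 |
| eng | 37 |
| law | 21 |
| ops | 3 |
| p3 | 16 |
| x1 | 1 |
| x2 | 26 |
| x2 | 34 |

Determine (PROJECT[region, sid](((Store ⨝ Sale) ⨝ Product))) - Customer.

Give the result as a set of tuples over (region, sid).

Natural join on region: {(10, 30, ops, 22), (10, 7, ops, 22), (13, 30, k2, 10), (16, 5, k2, 10), (18, 32, ops, 22), (27, 6, ops, 22), (34, 30, hr, 12), (34, 30, hr, 29), (34, 30, hr, 6), (35, 34, hr, 12), (35, 34, hr, 29), (35, 34, hr, 6), (36, 15, ops, 22)}
Natural join on qty: {(10, 30, ops, 22, 14, Jo), (10, 30, ops, 22, 25, Bo), (10, 30, ops, 22, 3, Fay), (10, 30, ops, 22, 31, Hal), (10, 30, ops, 22, 36, Quin), (10, 7, ops, 22, 14, Jo), (10, 7, ops, 22, 25, Bo), (10, 7, ops, 22, 3, Fay), (10, 7, ops, 22, 31, Hal), (10, 7, ops, 22, 36, Quin), (18, 32, ops, 22, 14, Jo), (18, 32, ops, 22, 25, Bo), (18, 32, ops, 22, 3, Fay), (18, 32, ops, 22, 31, Hal), (18, 32, ops, 22, 36, Quin), (27, 6, ops, 22, 14, Jo), (27, 6, ops, 22, 25, Bo), (27, 6, ops, 22, 3, Fay), (27, 6, ops, 22, 31, Hal), (27, 6, ops, 22, 36, Quin), (34, 30, hr, 6, 28, Vic), (34, 30, hr, 6, 35, Bo), (35, 34, hr, 6, 28, Vic), (35, 34, hr, 6, 35, Bo), (36, 15, ops, 22, 14, Jo), (36, 15, ops, 22, 25, Bo), (36, 15, ops, 22, 3, Fay), (36, 15, ops, 22, 31, Hal), (36, 15, ops, 22, 36, Quin)}
Keep only column(s) region, sid (22 duplicate(s) eliminated): {(hr, 28), (hr, 35), (ops, 14), (ops, 25), (ops, 3), (ops, 31), (ops, 36)}
Difference: {(hr, 28), (hr, 35), (ops, 14), (ops, 25), (ops, 3), (ops, 31), (ops, 36)} with {(bio, 14), (eng, 37), (law, 21), (ops, 3), (p3, 16), (x1, 1), (x2, 26), (x2, 34)} → {(hr, 28), (hr, 35), (ops, 14), (ops, 25), (ops, 31), (ops, 36)}

{(hr, 28), (hr, 35), (ops, 14), (ops, 25), (ops, 31), (ops, 36)}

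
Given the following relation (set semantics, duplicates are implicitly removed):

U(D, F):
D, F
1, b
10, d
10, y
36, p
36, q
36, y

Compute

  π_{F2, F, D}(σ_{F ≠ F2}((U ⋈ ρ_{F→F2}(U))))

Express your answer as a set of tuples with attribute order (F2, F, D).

ρ[F→F2]: schema becomes (D, F2); tuples unchanged.
Natural join on D: {(1, b, b), (10, d, d), (10, d, y), (10, y, d), (10, y, y), (36, p, p), (36, p, q), (36, p, y), (36, q, p), (36, q, q), (36, q, y), (36, y, p), (36, y, q), (36, y, y)}
σ[F ≠ F2]: keep tuples satisfying F ≠ F2 → {(10, d, y), (10, y, d), (36, p, q), (36, p, y), (36, q, p), (36, q, y), (36, y, p), (36, y, q)}
π_{F2, F, D} gives {(d, y, 10), (p, q, 36), (p, y, 36), (q, p, 36), (q, y, 36), (y, d, 10), (y, p, 36), (y, q, 36)}.

{(d, y, 10), (p, q, 36), (p, y, 36), (q, p, 36), (q, y, 36), (y, d, 10), (y, p, 36), (y, q, 36)}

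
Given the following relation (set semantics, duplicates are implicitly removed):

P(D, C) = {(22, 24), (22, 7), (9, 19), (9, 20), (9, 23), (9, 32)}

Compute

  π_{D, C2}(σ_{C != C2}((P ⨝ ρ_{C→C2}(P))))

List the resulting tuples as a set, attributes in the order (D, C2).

{(22, 24), (22, 7), (9, 19), (9, 20), (9, 23), (9, 32)}

ρ[C→C2]: schema becomes (D, C2); tuples unchanged.
Natural join on D: {(22, 24, 24), (22, 24, 7), (22, 7, 24), (22, 7, 7), (9, 19, 19), (9, 19, 20), (9, 19, 23), (9, 19, 32), (9, 20, 19), (9, 20, 20), (9, 20, 23), (9, 20, 32), (9, 23, 19), (9, 23, 20), (9, 23, 23), (9, 23, 32), (9, 32, 19), (9, 32, 20), (9, 32, 23), (9, 32, 32)}
Apply σ_{C != C2}; surviving tuples: {(22, 24, 7), (22, 7, 24), (9, 19, 20), (9, 19, 23), (9, 19, 32), (9, 20, 19), (9, 20, 23), (9, 20, 32), (9, 23, 19), (9, 23, 20), (9, 23, 32), (9, 32, 19), (9, 32, 20), (9, 32, 23)}
Projecting to D, C2 (8 duplicate(s) eliminated): {(22, 24), (22, 7), (9, 19), (9, 20), (9, 23), (9, 32)}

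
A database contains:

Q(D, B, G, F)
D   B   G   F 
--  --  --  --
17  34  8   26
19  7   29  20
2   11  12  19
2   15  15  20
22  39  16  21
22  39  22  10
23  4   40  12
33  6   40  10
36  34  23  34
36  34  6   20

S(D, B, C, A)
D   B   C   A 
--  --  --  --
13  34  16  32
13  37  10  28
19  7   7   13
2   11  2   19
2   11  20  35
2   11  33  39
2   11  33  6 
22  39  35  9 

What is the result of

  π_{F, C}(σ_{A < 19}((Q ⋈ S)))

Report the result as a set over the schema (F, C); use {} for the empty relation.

{(10, 35), (19, 33), (20, 7), (21, 35)}

Natural join on D, B: {(19, 7, 29, 20, 7, 13), (2, 11, 12, 19, 2, 19), (2, 11, 12, 19, 20, 35), (2, 11, 12, 19, 33, 39), (2, 11, 12, 19, 33, 6), (22, 39, 16, 21, 35, 9), (22, 39, 22, 10, 35, 9)}
Apply σ_{A < 19}; surviving tuples: {(19, 7, 29, 20, 7, 13), (2, 11, 12, 19, 33, 6), (22, 39, 16, 21, 35, 9), (22, 39, 22, 10, 35, 9)}
Projecting to F, C: {(10, 35), (19, 33), (20, 7), (21, 35)}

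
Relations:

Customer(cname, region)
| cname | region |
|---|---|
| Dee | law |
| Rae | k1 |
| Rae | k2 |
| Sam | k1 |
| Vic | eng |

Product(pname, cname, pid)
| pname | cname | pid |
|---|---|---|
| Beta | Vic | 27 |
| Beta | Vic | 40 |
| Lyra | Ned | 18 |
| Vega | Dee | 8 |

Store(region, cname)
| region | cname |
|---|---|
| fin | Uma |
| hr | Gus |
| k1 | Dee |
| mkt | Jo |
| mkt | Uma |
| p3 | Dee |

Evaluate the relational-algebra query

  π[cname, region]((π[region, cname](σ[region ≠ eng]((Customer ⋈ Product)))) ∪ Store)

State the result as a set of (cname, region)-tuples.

{(Dee, k1), (Dee, law), (Dee, p3), (Gus, hr), (Jo, mkt), (Uma, fin), (Uma, mkt)}

Customer ⋈ Product (natural join on cname): {(Dee, law, Vega, 8), (Vic, eng, Beta, 27), (Vic, eng, Beta, 40)}
σ[region ≠ eng]: keep tuples satisfying region ≠ eng → {(Dee, law, Vega, 8)}
π[region, cname]: project onto (region, cname) → {(law, Dee)}
Union: {(law, Dee)} with {(fin, Uma), (hr, Gus), (k1, Dee), (mkt, Jo), (mkt, Uma), (p3, Dee)} → {(fin, Uma), (hr, Gus), (k1, Dee), (law, Dee), (mkt, Jo), (mkt, Uma), (p3, Dee)}
π[cname, region]: project onto (cname, region) → {(Dee, k1), (Dee, law), (Dee, p3), (Gus, hr), (Jo, mkt), (Uma, fin), (Uma, mkt)}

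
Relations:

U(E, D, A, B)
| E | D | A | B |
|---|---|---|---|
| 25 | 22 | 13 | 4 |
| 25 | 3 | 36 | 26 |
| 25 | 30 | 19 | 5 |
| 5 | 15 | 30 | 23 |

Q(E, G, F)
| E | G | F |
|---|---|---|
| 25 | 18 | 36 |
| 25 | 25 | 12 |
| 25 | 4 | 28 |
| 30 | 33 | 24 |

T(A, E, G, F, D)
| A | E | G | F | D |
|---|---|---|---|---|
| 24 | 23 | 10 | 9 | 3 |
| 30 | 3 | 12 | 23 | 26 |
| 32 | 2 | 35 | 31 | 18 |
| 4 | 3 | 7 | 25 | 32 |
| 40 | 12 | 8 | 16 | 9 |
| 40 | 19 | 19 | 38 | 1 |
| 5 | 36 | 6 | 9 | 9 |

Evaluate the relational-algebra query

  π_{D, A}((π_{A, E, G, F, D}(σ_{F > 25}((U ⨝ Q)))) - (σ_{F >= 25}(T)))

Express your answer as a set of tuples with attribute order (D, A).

{(22, 13), (3, 36), (30, 19)}

Joining U and Q on E yields {(25, 22, 13, 4, 18, 36), (25, 22, 13, 4, 25, 12), (25, 22, 13, 4, 4, 28), (25, 3, 36, 26, 18, 36), (25, 3, 36, 26, 25, 12), (25, 3, 36, 26, 4, 28), (25, 30, 19, 5, 18, 36), (25, 30, 19, 5, 25, 12), (25, 30, 19, 5, 4, 28)}.
Filtering on F > 25 leaves {(25, 22, 13, 4, 18, 36), (25, 22, 13, 4, 4, 28), (25, 3, 36, 26, 18, 36), (25, 3, 36, 26, 4, 28), (25, 30, 19, 5, 18, 36), (25, 30, 19, 5, 4, 28)}.
π[A, E, G, F, D]: project onto (A, E, G, F, D) → {(13, 25, 18, 36, 22), (13, 25, 4, 28, 22), (19, 25, 18, 36, 30), (19, 25, 4, 28, 30), (36, 25, 18, 36, 3), (36, 25, 4, 28, 3)}
Filtering on F >= 25 leaves {(32, 2, 35, 31, 18), (4, 3, 7, 25, 32), (40, 19, 19, 38, 1)}.
Set difference of the two operands is {(13, 25, 18, 36, 22), (13, 25, 4, 28, 22), (19, 25, 18, 36, 30), (19, 25, 4, 28, 30), (36, 25, 18, 36, 3), (36, 25, 4, 28, 3)}.
π[D, A]: project onto (D, A) (3 duplicate(s) eliminated) → {(22, 13), (3, 36), (30, 19)}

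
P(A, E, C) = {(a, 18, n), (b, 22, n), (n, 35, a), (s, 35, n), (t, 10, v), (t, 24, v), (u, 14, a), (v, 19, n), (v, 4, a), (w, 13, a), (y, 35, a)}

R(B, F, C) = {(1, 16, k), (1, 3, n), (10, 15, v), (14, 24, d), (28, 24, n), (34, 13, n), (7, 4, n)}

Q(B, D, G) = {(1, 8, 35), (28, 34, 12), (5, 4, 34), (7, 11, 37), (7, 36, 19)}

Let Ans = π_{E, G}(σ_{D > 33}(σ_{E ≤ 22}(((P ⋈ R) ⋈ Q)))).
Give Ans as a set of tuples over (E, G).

{(18, 12), (18, 19), (19, 12), (19, 19), (22, 12), (22, 19)}

Natural join on C: {(a, 18, n, 1, 3), (a, 18, n, 28, 24), (a, 18, n, 34, 13), (a, 18, n, 7, 4), (b, 22, n, 1, 3), (b, 22, n, 28, 24), (b, 22, n, 34, 13), (b, 22, n, 7, 4), (s, 35, n, 1, 3), (s, 35, n, 28, 24), (s, 35, n, 34, 13), (s, 35, n, 7, 4), (t, 10, v, 10, 15), (t, 24, v, 10, 15), (v, 19, n, 1, 3), (v, 19, n, 28, 24), (v, 19, n, 34, 13), (v, 19, n, 7, 4)}
Natural join on B: {(a, 18, n, 1, 3, 8, 35), (a, 18, n, 28, 24, 34, 12), (a, 18, n, 7, 4, 11, 37), (a, 18, n, 7, 4, 36, 19), (b, 22, n, 1, 3, 8, 35), (b, 22, n, 28, 24, 34, 12), (b, 22, n, 7, 4, 11, 37), (b, 22, n, 7, 4, 36, 19), (s, 35, n, 1, 3, 8, 35), (s, 35, n, 28, 24, 34, 12), (s, 35, n, 7, 4, 11, 37), (s, 35, n, 7, 4, 36, 19), (v, 19, n, 1, 3, 8, 35), (v, 19, n, 28, 24, 34, 12), (v, 19, n, 7, 4, 11, 37), (v, 19, n, 7, 4, 36, 19)}
Selection E ≤ 22: {(a, 18, n, 1, 3, 8, 35), (a, 18, n, 28, 24, 34, 12), (a, 18, n, 7, 4, 11, 37), (a, 18, n, 7, 4, 36, 19), (b, 22, n, 1, 3, 8, 35), (b, 22, n, 28, 24, 34, 12), (b, 22, n, 7, 4, 11, 37), (b, 22, n, 7, 4, 36, 19), (v, 19, n, 1, 3, 8, 35), (v, 19, n, 28, 24, 34, 12), (v, 19, n, 7, 4, 11, 37), (v, 19, n, 7, 4, 36, 19)}
Selection D > 33: {(a, 18, n, 28, 24, 34, 12), (a, 18, n, 7, 4, 36, 19), (b, 22, n, 28, 24, 34, 12), (b, 22, n, 7, 4, 36, 19), (v, 19, n, 28, 24, 34, 12), (v, 19, n, 7, 4, 36, 19)}
Projecting to E, G: {(18, 12), (18, 19), (19, 12), (19, 19), (22, 12), (22, 19)}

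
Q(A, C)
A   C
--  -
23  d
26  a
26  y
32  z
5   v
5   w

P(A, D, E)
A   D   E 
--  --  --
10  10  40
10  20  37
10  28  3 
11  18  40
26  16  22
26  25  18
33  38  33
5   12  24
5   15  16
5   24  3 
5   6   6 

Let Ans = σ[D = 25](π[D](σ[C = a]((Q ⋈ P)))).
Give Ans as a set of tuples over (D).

Q ⋈ P (natural join on A): {(26, a, 16, 22), (26, a, 25, 18), (26, y, 16, 22), (26, y, 25, 18), (5, v, 12, 24), (5, v, 15, 16), (5, v, 24, 3), (5, v, 6, 6), (5, w, 12, 24), (5, w, 15, 16), (5, w, 24, 3), (5, w, 6, 6)}
Apply σ_{C = a}; surviving tuples: {(26, a, 16, 22), (26, a, 25, 18)}
Projecting to D: {16, 25}
Apply σ_{D = 25}; surviving tuples: {25}

{25}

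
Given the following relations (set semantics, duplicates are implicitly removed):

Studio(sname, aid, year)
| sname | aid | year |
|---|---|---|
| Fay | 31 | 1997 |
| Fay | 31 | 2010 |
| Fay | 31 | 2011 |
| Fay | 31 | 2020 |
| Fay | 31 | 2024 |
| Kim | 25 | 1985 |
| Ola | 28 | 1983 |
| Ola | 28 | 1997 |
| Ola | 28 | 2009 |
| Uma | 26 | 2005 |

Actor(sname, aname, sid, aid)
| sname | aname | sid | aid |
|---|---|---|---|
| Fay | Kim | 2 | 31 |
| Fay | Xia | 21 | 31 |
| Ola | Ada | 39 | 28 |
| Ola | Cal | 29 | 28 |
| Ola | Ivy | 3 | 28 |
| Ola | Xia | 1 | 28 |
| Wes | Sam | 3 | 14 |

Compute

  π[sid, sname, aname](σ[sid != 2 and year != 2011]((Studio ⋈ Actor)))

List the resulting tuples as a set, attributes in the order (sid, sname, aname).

{(1, Ola, Xia), (21, Fay, Xia), (29, Ola, Cal), (3, Ola, Ivy), (39, Ola, Ada)}

Studio ⋈ Actor (natural join on sname, aid): {(Fay, 31, 1997, Kim, 2), (Fay, 31, 1997, Xia, 21), (Fay, 31, 2010, Kim, 2), (Fay, 31, 2010, Xia, 21), (Fay, 31, 2011, Kim, 2), (Fay, 31, 2011, Xia, 21), (Fay, 31, 2020, Kim, 2), (Fay, 31, 2020, Xia, 21), (Fay, 31, 2024, Kim, 2), (Fay, 31, 2024, Xia, 21), (Ola, 28, 1983, Ada, 39), (Ola, 28, 1983, Cal, 29), (Ola, 28, 1983, Ivy, 3), (Ola, 28, 1983, Xia, 1), (Ola, 28, 1997, Ada, 39), (Ola, 28, 1997, Cal, 29), (Ola, 28, 1997, Ivy, 3), (Ola, 28, 1997, Xia, 1), (Ola, 28, 2009, Ada, 39), (Ola, 28, 2009, Cal, 29), (Ola, 28, 2009, Ivy, 3), (Ola, 28, 2009, Xia, 1)}
Filtering on sid != 2 and year != 2011 leaves {(Fay, 31, 1997, Xia, 21), (Fay, 31, 2010, Xia, 21), (Fay, 31, 2020, Xia, 21), (Fay, 31, 2024, Xia, 21), (Ola, 28, 1983, Ada, 39), (Ola, 28, 1983, Cal, 29), (Ola, 28, 1983, Ivy, 3), (Ola, 28, 1983, Xia, 1), (Ola, 28, 1997, Ada, 39), (Ola, 28, 1997, Cal, 29), (Ola, 28, 1997, Ivy, 3), (Ola, 28, 1997, Xia, 1), (Ola, 28, 2009, Ada, 39), (Ola, 28, 2009, Cal, 29), (Ola, 28, 2009, Ivy, 3), (Ola, 28, 2009, Xia, 1)}.
Projecting to sid, sname, aname (11 duplicate(s) eliminated): {(1, Ola, Xia), (21, Fay, Xia), (29, Ola, Cal), (3, Ola, Ivy), (39, Ola, Ada)}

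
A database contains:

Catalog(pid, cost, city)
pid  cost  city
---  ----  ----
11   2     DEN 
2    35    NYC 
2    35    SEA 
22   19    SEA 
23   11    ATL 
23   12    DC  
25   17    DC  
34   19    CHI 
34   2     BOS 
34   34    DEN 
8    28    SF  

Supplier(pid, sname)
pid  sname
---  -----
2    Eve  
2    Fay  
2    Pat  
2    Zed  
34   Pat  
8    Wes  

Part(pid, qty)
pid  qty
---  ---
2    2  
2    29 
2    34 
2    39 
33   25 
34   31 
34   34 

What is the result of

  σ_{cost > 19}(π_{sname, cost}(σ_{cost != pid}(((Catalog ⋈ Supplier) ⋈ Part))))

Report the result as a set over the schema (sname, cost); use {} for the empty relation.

{(Eve, 35), (Fay, 35), (Pat, 35), (Zed, 35)}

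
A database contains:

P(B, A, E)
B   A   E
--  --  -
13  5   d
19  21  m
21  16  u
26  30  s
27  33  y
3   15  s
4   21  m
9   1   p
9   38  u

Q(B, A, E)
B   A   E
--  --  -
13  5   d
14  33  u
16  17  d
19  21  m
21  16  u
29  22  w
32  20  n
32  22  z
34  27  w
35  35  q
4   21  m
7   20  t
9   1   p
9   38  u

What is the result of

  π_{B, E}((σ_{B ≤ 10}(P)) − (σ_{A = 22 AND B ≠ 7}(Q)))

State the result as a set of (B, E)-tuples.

{(3, s), (4, m), (9, p), (9, u)}

Apply σ_{B ≤ 10}; surviving tuples: {(3, 15, s), (4, 21, m), (9, 1, p), (9, 38, u)}
Apply σ_{A = 22 AND B ≠ 7}; surviving tuples: {(29, 22, w), (32, 22, z)}
Set difference of the two operands is {(3, 15, s), (4, 21, m), (9, 1, p), (9, 38, u)}.
Projecting to B, E: {(3, s), (4, m), (9, p), (9, u)}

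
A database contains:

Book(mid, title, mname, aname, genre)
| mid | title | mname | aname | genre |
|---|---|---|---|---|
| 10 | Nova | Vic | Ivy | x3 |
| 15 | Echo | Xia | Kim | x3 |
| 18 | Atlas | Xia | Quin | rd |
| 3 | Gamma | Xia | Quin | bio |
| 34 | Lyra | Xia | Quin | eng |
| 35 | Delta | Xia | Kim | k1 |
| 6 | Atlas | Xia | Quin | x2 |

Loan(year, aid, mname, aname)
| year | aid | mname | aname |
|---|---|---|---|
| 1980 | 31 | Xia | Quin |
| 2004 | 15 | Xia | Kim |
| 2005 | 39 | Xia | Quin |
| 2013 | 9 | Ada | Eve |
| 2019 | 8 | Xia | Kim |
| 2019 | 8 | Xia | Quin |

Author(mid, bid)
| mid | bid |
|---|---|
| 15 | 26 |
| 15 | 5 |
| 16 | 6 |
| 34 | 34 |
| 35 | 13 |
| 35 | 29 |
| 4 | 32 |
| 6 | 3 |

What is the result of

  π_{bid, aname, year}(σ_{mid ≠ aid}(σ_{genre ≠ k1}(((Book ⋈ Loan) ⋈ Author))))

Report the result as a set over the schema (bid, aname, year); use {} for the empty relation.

{(26, Kim, 2019), (3, Quin, 1980), (3, Quin, 2005), (3, Quin, 2019), (34, Quin, 1980), (34, Quin, 2005), (34, Quin, 2019), (5, Kim, 2019)}

Joining Book and Loan on mname, aname yields {(15, Echo, Xia, Kim, x3, 2004, 15), (15, Echo, Xia, Kim, x3, 2019, 8), (18, Atlas, Xia, Quin, rd, 1980, 31), (18, Atlas, Xia, Quin, rd, 2005, 39), (18, Atlas, Xia, Quin, rd, 2019, 8), (3, Gamma, Xia, Quin, bio, 1980, 31), (3, Gamma, Xia, Quin, bio, 2005, 39), (3, Gamma, Xia, Quin, bio, 2019, 8), (34, Lyra, Xia, Quin, eng, 1980, 31), (34, Lyra, Xia, Quin, eng, 2005, 39), (34, Lyra, Xia, Quin, eng, 2019, 8), (35, Delta, Xia, Kim, k1, 2004, 15), (35, Delta, Xia, Kim, k1, 2019, 8), (6, Atlas, Xia, Quin, x2, 1980, 31), (6, Atlas, Xia, Quin, x2, 2005, 39), (6, Atlas, Xia, Quin, x2, 2019, 8)}.
Joining (Book ⋈ Loan) and Author on mid yields {(15, Echo, Xia, Kim, x3, 2004, 15, 26), (15, Echo, Xia, Kim, x3, 2004, 15, 5), (15, Echo, Xia, Kim, x3, 2019, 8, 26), (15, Echo, Xia, Kim, x3, 2019, 8, 5), (34, Lyra, Xia, Quin, eng, 1980, 31, 34), (34, Lyra, Xia, Quin, eng, 2005, 39, 34), (34, Lyra, Xia, Quin, eng, 2019, 8, 34), (35, Delta, Xia, Kim, k1, 2004, 15, 13), (35, Delta, Xia, Kim, k1, 2004, 15, 29), (35, Delta, Xia, Kim, k1, 2019, 8, 13), (35, Delta, Xia, Kim, k1, 2019, 8, 29), (6, Atlas, Xia, Quin, x2, 1980, 31, 3), (6, Atlas, Xia, Quin, x2, 2005, 39, 3), (6, Atlas, Xia, Quin, x2, 2019, 8, 3)}.
Filtering on genre ≠ k1 leaves {(15, Echo, Xia, Kim, x3, 2004, 15, 26), (15, Echo, Xia, Kim, x3, 2004, 15, 5), (15, Echo, Xia, Kim, x3, 2019, 8, 26), (15, Echo, Xia, Kim, x3, 2019, 8, 5), (34, Lyra, Xia, Quin, eng, 1980, 31, 34), (34, Lyra, Xia, Quin, eng, 2005, 39, 34), (34, Lyra, Xia, Quin, eng, 2019, 8, 34), (6, Atlas, Xia, Quin, x2, 1980, 31, 3), (6, Atlas, Xia, Quin, x2, 2005, 39, 3), (6, Atlas, Xia, Quin, x2, 2019, 8, 3)}.
Filtering on mid ≠ aid leaves {(15, Echo, Xia, Kim, x3, 2019, 8, 26), (15, Echo, Xia, Kim, x3, 2019, 8, 5), (34, Lyra, Xia, Quin, eng, 1980, 31, 34), (34, Lyra, Xia, Quin, eng, 2005, 39, 34), (34, Lyra, Xia, Quin, eng, 2019, 8, 34), (6, Atlas, Xia, Quin, x2, 1980, 31, 3), (6, Atlas, Xia, Quin, x2, 2005, 39, 3), (6, Atlas, Xia, Quin, x2, 2019, 8, 3)}.
π_{bid, aname, year} gives {(26, Kim, 2019), (3, Quin, 1980), (3, Quin, 2005), (3, Quin, 2019), (34, Quin, 1980), (34, Quin, 2005), (34, Quin, 2019), (5, Kim, 2019)}.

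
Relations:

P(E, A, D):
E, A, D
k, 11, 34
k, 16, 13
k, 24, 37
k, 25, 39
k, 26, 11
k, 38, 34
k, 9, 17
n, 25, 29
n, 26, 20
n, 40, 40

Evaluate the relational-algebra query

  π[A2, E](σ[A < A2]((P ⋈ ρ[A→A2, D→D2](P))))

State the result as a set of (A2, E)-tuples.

{(11, k), (16, k), (24, k), (25, k), (26, k), (26, n), (38, k), (40, n)}

ρ[A→A2, D→D2]: schema becomes (E, A2, D2); tuples unchanged.
P ⋈ ρ[A→A2, D→D2](P) (natural join on E): {(k, 11, 34, 11, 34), (k, 11, 34, 16, 13), (k, 11, 34, 24, 37), (k, 11, 34, 25, 39), (k, 11, 34, 26, 11), (k, 11, 34, 38, 34), (k, 11, 34, 9, 17), (k, 16, 13, 11, 34), (k, 16, 13, 16, 13), (k, 16, 13, 24, 37), (k, 16, 13, 25, 39), (k, 16, 13, 26, 11), (k, 16, 13, 38, 34), (k, 16, 13, 9, 17), (k, 24, 37, 11, 34), (k, 24, 37, 16, 13), (k, 24, 37, 24, 37), (k, 24, 37, 25, 39), (k, 24, 37, 26, 11), (k, 24, 37, 38, 34), (k, 24, 37, 9, 17), (k, 25, 39, 11, 34), (k, 25, 39, 16, 13), (k, 25, 39, 24, 37), (k, 25, 39, 25, 39), (k, 25, 39, 26, 11), (k, 25, 39, 38, 34), (k, 25, 39, 9, 17), (k, 26, 11, 11, 34), (k, 26, 11, 16, 13), (k, 26, 11, 24, 37), (k, 26, 11, 25, 39), (k, 26, 11, 26, 11), (k, 26, 11, 38, 34), (k, 26, 11, 9, 17), (k, 38, 34, 11, 34), (k, 38, 34, 16, 13), (k, 38, 34, 24, 37), (k, 38, 34, 25, 39), (k, 38, 34, 26, 11), (k, 38, 34, 38, 34), (k, 38, 34, 9, 17), (k, 9, 17, 11, 34), (k, 9, 17, 16, 13), (k, 9, 17, 24, 37), (k, 9, 17, 25, 39), (k, 9, 17, 26, 11), (k, 9, 17, 38, 34), (k, 9, 17, 9, 17), (n, 25, 29, 25, 29), (n, 25, 29, 26, 20), (n, 25, 29, 40, 40), (n, 26, 20, 25, 29), (n, 26, 20, 26, 20), (n, 26, 20, 40, 40), (n, 40, 40, 25, 29), (n, 40, 40, 26, 20), (n, 40, 40, 40, 40)}
Filtering on A < A2 leaves {(k, 11, 34, 16, 13), (k, 11, 34, 24, 37), (k, 11, 34, 25, 39), (k, 11, 34, 26, 11), (k, 11, 34, 38, 34), (k, 16, 13, 24, 37), (k, 16, 13, 25, 39), (k, 16, 13, 26, 11), (k, 16, 13, 38, 34), (k, 24, 37, 25, 39), (k, 24, 37, 26, 11), (k, 24, 37, 38, 34), (k, 25, 39, 26, 11), (k, 25, 39, 38, 34), (k, 26, 11, 38, 34), (k, 9, 17, 11, 34), (k, 9, 17, 16, 13), (k, 9, 17, 24, 37), (k, 9, 17, 25, 39), (k, 9, 17, 26, 11), (k, 9, 17, 38, 34), (n, 25, 29, 26, 20), (n, 25, 29, 40, 40), (n, 26, 20, 40, 40)}.
Projecting to A2, E (16 duplicate(s) eliminated): {(11, k), (16, k), (24, k), (25, k), (26, k), (26, n), (38, k), (40, n)}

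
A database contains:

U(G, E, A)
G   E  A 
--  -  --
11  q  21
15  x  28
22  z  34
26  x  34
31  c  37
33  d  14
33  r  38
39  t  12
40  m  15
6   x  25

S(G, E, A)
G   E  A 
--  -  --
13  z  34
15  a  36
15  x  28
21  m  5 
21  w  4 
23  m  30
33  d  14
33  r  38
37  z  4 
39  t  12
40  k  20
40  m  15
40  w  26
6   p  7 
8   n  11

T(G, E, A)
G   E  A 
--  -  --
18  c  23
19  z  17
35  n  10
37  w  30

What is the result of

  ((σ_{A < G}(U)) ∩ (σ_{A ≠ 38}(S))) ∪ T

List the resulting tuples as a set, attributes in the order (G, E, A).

{(18, c, 23), (19, z, 17), (33, d, 14), (35, n, 10), (37, w, 30), (39, t, 12), (40, m, 15)}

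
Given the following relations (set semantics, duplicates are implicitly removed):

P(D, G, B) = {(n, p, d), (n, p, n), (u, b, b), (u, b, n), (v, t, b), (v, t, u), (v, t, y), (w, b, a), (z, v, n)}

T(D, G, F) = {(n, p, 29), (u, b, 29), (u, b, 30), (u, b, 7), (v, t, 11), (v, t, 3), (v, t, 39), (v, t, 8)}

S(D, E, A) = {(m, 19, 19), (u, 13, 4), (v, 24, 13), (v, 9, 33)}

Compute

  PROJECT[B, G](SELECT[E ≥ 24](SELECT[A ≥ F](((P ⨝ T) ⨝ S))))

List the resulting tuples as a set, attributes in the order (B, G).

P ⋈ T (natural join on D, G): {(n, p, d, 29), (n, p, n, 29), (u, b, b, 29), (u, b, b, 30), (u, b, b, 7), (u, b, n, 29), (u, b, n, 30), (u, b, n, 7), (v, t, b, 11), (v, t, b, 3), (v, t, b, 39), (v, t, b, 8), (v, t, u, 11), (v, t, u, 3), (v, t, u, 39), (v, t, u, 8), (v, t, y, 11), (v, t, y, 3), (v, t, y, 39), (v, t, y, 8)}
(P ⨝ T) ⋈ S (natural join on D): {(u, b, b, 29, 13, 4), (u, b, b, 30, 13, 4), (u, b, b, 7, 13, 4), (u, b, n, 29, 13, 4), (u, b, n, 30, 13, 4), (u, b, n, 7, 13, 4), (v, t, b, 11, 24, 13), (v, t, b, 11, 9, 33), (v, t, b, 3, 24, 13), (v, t, b, 3, 9, 33), (v, t, b, 39, 24, 13), (v, t, b, 39, 9, 33), (v, t, b, 8, 24, 13), (v, t, b, 8, 9, 33), (v, t, u, 11, 24, 13), (v, t, u, 11, 9, 33), (v, t, u, 3, 24, 13), (v, t, u, 3, 9, 33), (v, t, u, 39, 24, 13), (v, t, u, 39, 9, 33), (v, t, u, 8, 24, 13), (v, t, u, 8, 9, 33), (v, t, y, 11, 24, 13), (v, t, y, 11, 9, 33), (v, t, y, 3, 24, 13), (v, t, y, 3, 9, 33), (v, t, y, 39, 24, 13), (v, t, y, 39, 9, 33), (v, t, y, 8, 24, 13), (v, t, y, 8, 9, 33)}
Selection A ≥ F: {(v, t, b, 11, 24, 13), (v, t, b, 11, 9, 33), (v, t, b, 3, 24, 13), (v, t, b, 3, 9, 33), (v, t, b, 8, 24, 13), (v, t, b, 8, 9, 33), (v, t, u, 11, 24, 13), (v, t, u, 11, 9, 33), (v, t, u, 3, 24, 13), (v, t, u, 3, 9, 33), (v, t, u, 8, 24, 13), (v, t, u, 8, 9, 33), (v, t, y, 11, 24, 13), (v, t, y, 11, 9, 33), (v, t, y, 3, 24, 13), (v, t, y, 3, 9, 33), (v, t, y, 8, 24, 13), (v, t, y, 8, 9, 33)}
Selection E ≥ 24: {(v, t, b, 11, 24, 13), (v, t, b, 3, 24, 13), (v, t, b, 8, 24, 13), (v, t, u, 11, 24, 13), (v, t, u, 3, 24, 13), (v, t, u, 8, 24, 13), (v, t, y, 11, 24, 13), (v, t, y, 3, 24, 13), (v, t, y, 8, 24, 13)}
π_{B, G} gives {(b, t), (u, t), (y, t)} (6 duplicate(s) eliminated).

{(b, t), (u, t), (y, t)}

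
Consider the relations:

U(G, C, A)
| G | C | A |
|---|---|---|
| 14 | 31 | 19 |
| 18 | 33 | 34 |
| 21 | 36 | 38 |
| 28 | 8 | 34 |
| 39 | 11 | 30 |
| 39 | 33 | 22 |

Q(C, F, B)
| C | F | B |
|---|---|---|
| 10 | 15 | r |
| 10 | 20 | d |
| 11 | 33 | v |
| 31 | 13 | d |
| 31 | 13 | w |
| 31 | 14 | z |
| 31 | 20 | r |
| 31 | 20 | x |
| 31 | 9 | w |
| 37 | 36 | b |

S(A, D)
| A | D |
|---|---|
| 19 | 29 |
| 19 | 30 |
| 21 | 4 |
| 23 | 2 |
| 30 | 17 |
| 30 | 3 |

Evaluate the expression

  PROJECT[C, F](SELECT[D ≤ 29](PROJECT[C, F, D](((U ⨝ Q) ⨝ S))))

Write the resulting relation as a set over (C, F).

{(11, 33), (31, 13), (31, 14), (31, 20), (31, 9)}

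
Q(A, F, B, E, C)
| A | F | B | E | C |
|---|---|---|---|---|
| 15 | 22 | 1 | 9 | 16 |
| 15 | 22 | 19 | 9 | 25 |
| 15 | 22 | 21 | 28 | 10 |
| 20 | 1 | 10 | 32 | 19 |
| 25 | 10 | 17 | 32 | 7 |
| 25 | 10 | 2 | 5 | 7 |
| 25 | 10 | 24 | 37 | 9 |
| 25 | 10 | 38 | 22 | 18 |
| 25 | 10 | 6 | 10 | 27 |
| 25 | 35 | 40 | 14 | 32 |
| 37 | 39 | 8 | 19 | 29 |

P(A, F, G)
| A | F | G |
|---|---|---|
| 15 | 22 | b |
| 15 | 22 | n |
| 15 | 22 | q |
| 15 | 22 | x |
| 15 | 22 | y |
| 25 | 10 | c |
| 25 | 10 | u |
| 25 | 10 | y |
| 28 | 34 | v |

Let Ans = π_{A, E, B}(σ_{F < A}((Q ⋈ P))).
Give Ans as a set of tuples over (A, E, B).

Natural join on A, F: {(15, 22, 1, 9, 16, b), (15, 22, 1, 9, 16, n), (15, 22, 1, 9, 16, q), (15, 22, 1, 9, 16, x), (15, 22, 1, 9, 16, y), (15, 22, 19, 9, 25, b), (15, 22, 19, 9, 25, n), (15, 22, 19, 9, 25, q), (15, 22, 19, 9, 25, x), (15, 22, 19, 9, 25, y), (15, 22, 21, 28, 10, b), (15, 22, 21, 28, 10, n), (15, 22, 21, 28, 10, q), (15, 22, 21, 28, 10, x), (15, 22, 21, 28, 10, y), (25, 10, 17, 32, 7, c), (25, 10, 17, 32, 7, u), (25, 10, 17, 32, 7, y), (25, 10, 2, 5, 7, c), (25, 10, 2, 5, 7, u), (25, 10, 2, 5, 7, y), (25, 10, 24, 37, 9, c), (25, 10, 24, 37, 9, u), (25, 10, 24, 37, 9, y), (25, 10, 38, 22, 18, c), (25, 10, 38, 22, 18, u), (25, 10, 38, 22, 18, y), (25, 10, 6, 10, 27, c), (25, 10, 6, 10, 27, u), (25, 10, 6, 10, 27, y)}
Filtering on F < A leaves {(25, 10, 17, 32, 7, c), (25, 10, 17, 32, 7, u), (25, 10, 17, 32, 7, y), (25, 10, 2, 5, 7, c), (25, 10, 2, 5, 7, u), (25, 10, 2, 5, 7, y), (25, 10, 24, 37, 9, c), (25, 10, 24, 37, 9, u), (25, 10, 24, 37, 9, y), (25, 10, 38, 22, 18, c), (25, 10, 38, 22, 18, u), (25, 10, 38, 22, 18, y), (25, 10, 6, 10, 27, c), (25, 10, 6, 10, 27, u), (25, 10, 6, 10, 27, y)}.
π[A, E, B]: project onto (A, E, B) (10 duplicate(s) eliminated) → {(25, 10, 6), (25, 22, 38), (25, 32, 17), (25, 37, 24), (25, 5, 2)}

{(25, 10, 6), (25, 22, 38), (25, 32, 17), (25, 37, 24), (25, 5, 2)}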